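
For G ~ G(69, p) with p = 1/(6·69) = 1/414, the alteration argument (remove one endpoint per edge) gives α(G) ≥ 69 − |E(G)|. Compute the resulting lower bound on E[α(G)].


E[|E(G)|] = C(69, 2)·p = 2346 · (1/414) = 17/3.
E[α(G)] ≥ n − E[|E(G)|] = 69 − 17/3 = 190/3.
Numerically: ≈ 63.3333.
(This is only a lower bound; the true E[α(G)] may be larger.)

E[α(G)] ≥ 190/3 ≈ 63.3333.


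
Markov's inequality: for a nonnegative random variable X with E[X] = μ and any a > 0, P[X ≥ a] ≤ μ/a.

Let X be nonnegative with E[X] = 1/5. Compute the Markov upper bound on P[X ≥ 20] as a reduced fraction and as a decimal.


μ = E[X] = 1/5, a = 20.
Markov: P[X ≥ 20] ≤ μ/a = (1/5)/20 = 1/100.
Numerically: ≈ 0.01000.
(Since a = 20 > μ = 0.20000, the bound 1/100 is < 1 and informative.)

P[X ≥ 20] ≤ 1/100 ≈ 0.01000.


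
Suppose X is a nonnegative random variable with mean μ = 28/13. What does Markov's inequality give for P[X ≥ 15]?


μ = E[X] = 28/13, a = 15.
Markov: P[X ≥ 15] ≤ μ/a = (28/13)/15 = 28/195.
Numerically: ≈ 0.14359.
(Since a = 15 > μ = 2.15385, the bound 28/195 is < 1 and informative.)

P[X ≥ 15] ≤ 28/195 ≈ 0.14359.


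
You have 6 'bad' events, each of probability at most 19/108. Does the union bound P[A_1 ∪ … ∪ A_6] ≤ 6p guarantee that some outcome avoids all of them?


Union bound: P[∪_{i=1}^{6} A_i] ≤ Σ_i P[A_i] ≤ 6·p = 6·(19/108) = 19/18.
Numerically: 19/18 ≈ 1.05556.
Is 19/18 < 1? NO.
Since the bound 19/18 is ≥ 1, the union bound is uninformative here; it does NOT by itself certify existence.

6·p = 19/18 ≈ 1.05556; existence NOT certified by the union bound.


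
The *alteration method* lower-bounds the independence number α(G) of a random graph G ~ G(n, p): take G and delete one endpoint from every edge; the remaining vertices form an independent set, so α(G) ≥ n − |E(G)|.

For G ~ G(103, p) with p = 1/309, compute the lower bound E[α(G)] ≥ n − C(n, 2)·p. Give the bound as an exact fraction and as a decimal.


E[|E(G)|] = C(103, 2)·p = 5253 · (1/309) = 17.
E[α(G)] ≥ n − E[|E(G)|] = 103 − 17 = 86.
Numerically: ≈ 86.00000.
(This is only a lower bound; the true E[α(G)] may be larger.)

E[α(G)] ≥ 86 ≈ 86.00000.


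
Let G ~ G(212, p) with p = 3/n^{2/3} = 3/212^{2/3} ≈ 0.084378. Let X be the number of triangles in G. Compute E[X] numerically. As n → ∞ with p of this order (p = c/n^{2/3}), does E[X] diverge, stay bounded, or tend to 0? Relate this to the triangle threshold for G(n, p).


Number of potential triangles: C(212, 3) = 1565620.
Each occurs with probability p³ ≈ (0.084378)³ ≈ 6.0074760e-04.
By linearity: E[X] = C(212, 3)·p³ ≈ 1565620 · 6.0074760e-04 ≈ 940.54245.
Since α = 2/3 < 1, p = c/n^{2/3} ≫ 1/n is above the triangle threshold p ~ 1/n. Asymptotically E[X] ~ (c³/6)·n^{3(1−α)} = (3³/6)·n^{1} → ∞; triangles are abundant w.h.p.

E[X] ≈ 940.54245; in regime p = Θ(1/n^{2/3}) E[X] diverges (above the triangle threshold p ~ 1/n).


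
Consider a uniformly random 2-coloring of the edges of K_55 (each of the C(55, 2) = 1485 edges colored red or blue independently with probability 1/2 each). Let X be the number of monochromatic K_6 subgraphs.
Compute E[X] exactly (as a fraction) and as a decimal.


Let X = Σ_S X_S over the C(55, 6) = 28989675 subsets S of size 6, where X_S = 1 if the K_6 on S is monochromatic.
For a fixed S, the K_6 on S has C(6, 2) = 15 edges. P[all 15 edges red] = (1/2)^15, and likewise for blue, so P[monochromatic] = 2·(1/2)^15 = 2^{1 − 15} = 1/16384.
By linearity: E[X] = C(55, 6) · 2^{1 − 15} = 28989675 · 1/16384 = 28989675/16384.
Numerically: E[X] ≈ 1769.38934.

E[X] = C(55,6)·2^(1−C(6,2)) = 28989675/16384 ≈ 1769.38934.


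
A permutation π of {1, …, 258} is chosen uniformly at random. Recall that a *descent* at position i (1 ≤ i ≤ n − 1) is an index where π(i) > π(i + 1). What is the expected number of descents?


Write X = Σ X_I over i = 1, …, 257, with X_I the indicator of one descent.
There are 257 indicators.
For each fixed i, the pair (π(i), π(i+1)) is a uniformly random ordered pair of distinct values from {1, …, 258}; by symmetry P[π(i) > π(i+1)] = 1/2.
By linearity: E[X] = 257 · (1/2) = (258 − 1) · (1/2) = 257/2 ≈ 128.500.

E[X] = 257/2 = 128.500.


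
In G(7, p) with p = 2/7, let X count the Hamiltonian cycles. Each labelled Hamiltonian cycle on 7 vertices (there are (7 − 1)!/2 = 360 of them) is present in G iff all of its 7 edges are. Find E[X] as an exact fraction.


K_7 has (7 − 1)!/2 = 360 labelled Hamiltonian cycles.
For each such Hamiltonian cycle H, let X_H = 1 if all 7 edges of H are present in G. Then P[X_H = 1] = p^{7} = (2/7)^{7} = 128/823543.
By linearity: E[X] = Σ_H E[X_H] = 360 · p^{7} = 360 · 128/823543 = 46080/823543.
Numerically: E[X] ≈ 0.0559534.

E[X] = 360 · (2/7)^{7} = 46080/823543 ≈ 0.0559534.


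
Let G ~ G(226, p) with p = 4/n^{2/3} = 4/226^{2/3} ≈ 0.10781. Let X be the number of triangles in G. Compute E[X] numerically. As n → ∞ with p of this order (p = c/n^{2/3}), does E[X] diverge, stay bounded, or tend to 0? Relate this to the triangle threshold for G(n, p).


Number of potential triangles: C(226, 3) = 1898400.
Each occurs with probability p³ ≈ (0.10781)³ ≈ 1.2530347e-03.
By linearity: E[X] = C(226, 3)·p³ ≈ 1898400 · 1.2530347e-03 ≈ 2378.76106.
Since α = 2/3 < 1, p = c/n^{2/3} ≫ 1/n is above the triangle threshold p ~ 1/n. Asymptotically E[X] ~ (c³/6)·n^{3(1−α)} = (4³/6)·n^{1} → ∞; triangles are abundant w.h.p.

E[X] ≈ 2378.76106; in regime p = Θ(1/n^{2/3}) E[X] diverges (above the triangle threshold p ~ 1/n).


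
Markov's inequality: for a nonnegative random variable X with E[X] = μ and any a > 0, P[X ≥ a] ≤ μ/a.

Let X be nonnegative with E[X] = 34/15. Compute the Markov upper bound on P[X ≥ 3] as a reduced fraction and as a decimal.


μ = E[X] = 34/15, a = 3.
Markov: P[X ≥ 3] ≤ μ/a = (34/15)/3 = 34/45.
Numerically: ≈ 0.7556.
(Since a = 3 > μ = 2.2667, the bound 34/45 is < 1 and informative.)

P[X ≥ 3] ≤ 34/45 ≈ 0.7556.


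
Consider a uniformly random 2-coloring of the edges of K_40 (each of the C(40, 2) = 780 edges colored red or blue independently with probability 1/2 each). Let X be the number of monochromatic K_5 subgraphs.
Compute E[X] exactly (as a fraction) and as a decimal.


Let X = Σ_S X_S over the C(40, 5) = 658008 subsets S of size 5, where X_S = 1 if the K_5 on S is monochromatic.
For a fixed S, the K_5 on S has C(5, 2) = 10 edges. P[all 10 edges red] = (1/2)^10, and likewise for blue, so P[monochromatic] = 2·(1/2)^10 = 2^{1 − 10} = 1/512.
By linearity: E[X] = C(40, 5) · 2^{1 − 10} = 658008 · 1/512 = 82251/64.
Numerically: E[X] ≈ 1285.1719.

E[X] = C(40,5)·2^(1−C(5,2)) = 82251/64 ≈ 1285.1719.


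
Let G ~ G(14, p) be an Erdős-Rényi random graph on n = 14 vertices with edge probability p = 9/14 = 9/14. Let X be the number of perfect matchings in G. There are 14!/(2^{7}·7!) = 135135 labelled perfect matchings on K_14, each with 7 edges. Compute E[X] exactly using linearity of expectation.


K_14 has 14!/(2^{7}·7!) = 135135 labelled perfect matchings.
For each such perfect matching H, let X_H = 1 if all 7 edges of H are present in G. Then P[X_H = 1] = p^{7} = (9/14)^{7} = 4782969/105413504.
By linearity: E[X] = Σ_H E[X_H] = 135135 · p^{7} = 135135 · 4782969/105413504 = 92335216545/15059072.
Numerically: E[X] ≈ 6131.5.

E[X] = 135135 · (9/14)^{7} = 92335216545/15059072 ≈ 6131.5.


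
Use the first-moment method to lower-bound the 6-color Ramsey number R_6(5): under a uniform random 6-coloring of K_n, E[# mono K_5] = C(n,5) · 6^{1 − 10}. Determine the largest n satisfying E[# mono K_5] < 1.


We need C(n, 5) · 6^{1 − 10} < 1, i.e. C(n, 5) < 6^{10 − 1} = 10077696.
Check values of n near the boundary:
  n = 64: C(64, 5) = 7624512; 7624512 < 10077696? YES
  n = 65: C(65, 5) = 8259888; 8259888 < 10077696? YES
  n = 66: C(66, 5) = 8936928; 8936928 < 10077696? YES
  n = 67: C(67, 5) = 9657648; 9657648 < 10077696? YES
  n = 68: C(68, 5) = 10424128; 10424128 < 10077696? NO
  n = 69: C(69, 5) = 11238513; 11238513 < 10077696? NO
  n = 70: C(70, 5) = 12103014; 12103014 < 10077696? NO
The largest n with C(n, 5) < 10077696 is n = 67 (where E[X] = 67067/69984 ≈ 0.95832). Hence R_6(5) > 67, i.e. R_6(5) ≥ 68.

Largest n = 67; hence R_6(5) > 67.


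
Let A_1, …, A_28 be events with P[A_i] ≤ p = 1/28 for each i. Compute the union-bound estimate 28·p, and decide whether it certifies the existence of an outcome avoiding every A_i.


Union bound: P[∪_{i=1}^{28} A_i] ≤ Σ_i P[A_i] ≤ 28·p = 28·(1/28) = 1.
Numerically: 1 ≈ 1.00000.
Is 1 < 1? NO.
Since the bound 1 is ≥ 1, the union bound is uninformative here; it does NOT by itself certify existence.

28·p = 1 ≈ 1.00000; existence NOT certified by the union bound.


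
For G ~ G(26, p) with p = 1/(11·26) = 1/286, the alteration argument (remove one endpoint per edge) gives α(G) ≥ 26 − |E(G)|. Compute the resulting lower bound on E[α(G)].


E[|E(G)|] = C(26, 2)·p = 325 · (1/286) = 25/22.
E[α(G)] ≥ n − E[|E(G)|] = 26 − 25/22 = 547/22.
Numerically: ≈ 24.864.
(This is only a lower bound; the true E[α(G)] may be larger.)

E[α(G)] ≥ 547/22 ≈ 24.864.


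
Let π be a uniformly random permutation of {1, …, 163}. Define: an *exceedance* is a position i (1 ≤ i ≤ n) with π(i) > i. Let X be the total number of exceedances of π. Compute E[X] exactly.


Write X = Σ_{i=1}^{163} X_i, where X_i = 1_{π(i) > i}.
For each fixed i, π(i) is uniform over {1, …, 163} (marginal of a uniform permutation), so P[π(i) > i] = (n − i)/n. Summing: Σ_{i=1}^{163} (n − i)/n = (0 + 1 + … + 162)/163 = 163(163 − 1)/(2·163) = (163 − 1)/2.
Hence E[X] = Σ_{i=1}^{163} (163 − i)/163 = 81 ≈ 81.000000.

E[X] = 81 = 81.000000.


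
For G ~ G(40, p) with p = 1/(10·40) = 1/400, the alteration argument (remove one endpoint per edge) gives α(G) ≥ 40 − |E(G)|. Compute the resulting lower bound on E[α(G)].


E[|E(G)|] = C(40, 2)·p = 780 · (1/400) = 39/20.
E[α(G)] ≥ n − E[|E(G)|] = 40 − 39/20 = 761/20.
Numerically: ≈ 38.050.
(This is only a lower bound; the true E[α(G)] may be larger.)

E[α(G)] ≥ 761/20 ≈ 38.050.


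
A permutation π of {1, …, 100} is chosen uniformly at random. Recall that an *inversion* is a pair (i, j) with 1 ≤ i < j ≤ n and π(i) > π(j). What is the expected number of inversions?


Write X = Σ X_I over the C(100, 2) = 4950 pairs i < j, with X_I the indicator of one inversion.
There are 4950 indicators.
For each fixed pair i < j, the values π(i) and π(j) are two distinct elements of {1, …, 100} in uniformly random order; by symmetry P[π(i) > π(j)] = 1/2.
By linearity: E[X] = 4950 · (1/2) = C(100, 2) · (1/2) = 4950/2 = 2475 ≈ 2475.000000.

E[X] = 2475 = 2475.000000.


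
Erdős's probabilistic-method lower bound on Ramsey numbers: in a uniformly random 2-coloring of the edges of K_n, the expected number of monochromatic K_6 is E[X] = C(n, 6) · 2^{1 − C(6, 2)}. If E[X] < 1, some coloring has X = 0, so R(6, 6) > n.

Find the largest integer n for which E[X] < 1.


We need C(n, 6) · 2^{1 − 15} < 1, i.e. C(n, 6) < 2^{15 − 1} = 16384.
Check values of n near the boundary:
  n = 16: C(16, 6) = 8008; 8008 < 16384? YES
  n = 17: C(17, 6) = 12376; 12376 < 16384? YES
  n = 18: C(18, 6) = 18564; 18564 < 16384? NO
The largest n with C(n, 6) < 16384 is n = 17 (where E[X] = 1547/2048 ≈ 0.75537). Hence R(6, 6) > 17, i.e. R(6, 6) ≥ 18.

Largest n = 17; hence R(6, 6) > 17.


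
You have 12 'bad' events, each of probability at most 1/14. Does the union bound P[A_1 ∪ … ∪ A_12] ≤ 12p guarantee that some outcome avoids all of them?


Union bound: P[∪_{i=1}^{12} A_i] ≤ Σ_i P[A_i] ≤ 12·p = 12·(1/14) = 6/7.
Numerically: 6/7 ≈ 0.857.
Is 6/7 < 1? YES.
Since P[∪ A_i] ≤ 6/7 < 1, the complement has P[∩ A_i^c] ≥ 1 − 6/7 = 1/7 > 0, so some outcome avoids every A_i.

12·p = 6/7 ≈ 0.857; existence CERTIFIED by the union bound.


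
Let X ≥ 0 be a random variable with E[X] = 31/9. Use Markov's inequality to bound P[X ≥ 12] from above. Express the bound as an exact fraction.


μ = E[X] = 31/9, a = 12.
Markov: P[X ≥ 12] ≤ μ/a = (31/9)/12 = 31/108.
Numerically: ≈ 0.28704.
(Since a = 12 > μ = 3.44444, the bound 31/108 is < 1 and informative.)

P[X ≥ 12] ≤ 31/108 ≈ 0.28704.


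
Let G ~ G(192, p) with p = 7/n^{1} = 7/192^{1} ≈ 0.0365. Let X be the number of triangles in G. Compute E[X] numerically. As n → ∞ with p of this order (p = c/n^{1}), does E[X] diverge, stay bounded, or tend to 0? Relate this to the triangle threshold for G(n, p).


Number of potential triangles: C(192, 3) = 1161280.
Each occurs with probability p³ ≈ (0.0365)³ ≈ 4.84608e-05.
By linearity: E[X] = C(192, 3)·p³ ≈ 1161280 · 4.84608e-05 ≈ 56.277.
Here α = 1, so p = 7/n is exactly at the triangle threshold p ~ 1/n. Asymptotically E[X] → c³/6 = 7³/6 = 343/6 ≈ 57.167, a bounded constant. In this regime the triangle count is asymptotically Poisson(c³/6).

E[X] ≈ 56.277; in regime p = Θ(1/n^{1}) E[X] stays bounded (at the triangle threshold p ~ 1/n).


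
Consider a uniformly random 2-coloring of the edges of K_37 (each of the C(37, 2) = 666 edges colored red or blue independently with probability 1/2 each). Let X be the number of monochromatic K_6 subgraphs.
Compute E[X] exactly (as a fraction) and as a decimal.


Let X = Σ_S X_S over the C(37, 6) = 2324784 subsets S of size 6, where X_S = 1 if the K_6 on S is monochromatic.
For a fixed S, the K_6 on S has C(6, 2) = 15 edges. P[all 15 edges red] = (1/2)^15, and likewise for blue, so P[monochromatic] = 2·(1/2)^15 = 2^{1 − 15} = 1/16384.
By linearity of expectation: E[X] = C(37, 6) · 2^{1 − 15} = 2324784 · 1/16384 = 145299/1024.
Numerically: E[X] ≈ 141.8936.

E[X] = C(37,6)·2^(1−C(6,2)) = 145299/1024 ≈ 141.8936.


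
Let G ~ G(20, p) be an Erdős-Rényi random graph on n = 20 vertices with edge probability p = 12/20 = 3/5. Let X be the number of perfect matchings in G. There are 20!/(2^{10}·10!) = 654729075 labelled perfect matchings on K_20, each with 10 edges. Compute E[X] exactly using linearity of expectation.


K_20 has 20!/(2^{10}·10!) = 654729075 labelled perfect matchings.
For each such perfect matching H, let X_H = 1 if all 10 edges of H are present in G. Then P[X_H = 1] = p^{10} = (3/5)^{10} = 59049/9765625.
By linearity of expectation: E[X] = Σ_H E[X_H] = 654729075 · p^{10} = 654729075 · 59049/9765625 = 1546443885987/390625.
Numerically: E[X] ≈ 3.9589e+06.

E[X] = 654729075 · (3/5)^{10} = 1546443885987/390625 ≈ 3.9589e+06.


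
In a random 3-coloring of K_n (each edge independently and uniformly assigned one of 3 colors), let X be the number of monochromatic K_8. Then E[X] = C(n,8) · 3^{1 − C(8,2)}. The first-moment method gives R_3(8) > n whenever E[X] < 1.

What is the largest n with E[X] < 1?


We need C(n, 8) · 3^{1 − 28} < 1, i.e. C(n, 8) < 3^{28 − 1} = 7625597484987.
Check values of n near the boundary:
  n = 155: C(155, 8) = 6876747915675; 6876747915675 < 7625597484987? YES
  n = 156: C(156, 8) = 7248464019225; 7248464019225 < 7625597484987? YES
  n = 157: C(157, 8) = 7637643295425; 7637643295425 < 7625597484987? NO
  n = 158: C(158, 8) = 8044984271181; 8044984271181 < 7625597484987? NO
  n = 159: C(159, 8) = 8471208603429; 8471208603429 < 7625597484987? NO
The largest n with C(n, 8) < 7625597484987 is n = 156 (where E[X] = 805384891025/847288609443 ≈ 0.9505437). Hence R_3(8) > 156, i.e. R_3(8) ≥ 157.

Largest n = 156; hence R_3(8) > 156.


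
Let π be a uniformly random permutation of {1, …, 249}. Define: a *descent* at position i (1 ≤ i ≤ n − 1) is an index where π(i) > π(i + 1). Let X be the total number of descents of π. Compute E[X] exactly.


Write X = Σ X_I over i = 1, …, 248, with X_I the indicator of one descent.
There are 248 indicators.
For each fixed i, the pair (π(i), π(i+1)) is a uniformly random ordered pair of distinct values from {1, …, 249}; by symmetry P[π(i) > π(i+1)] = 1/2.
By linearity: E[X] = 248 · (1/2) = (249 − 1) · (1/2) = 124 ≈ 124.0000.

E[X] = 124 = 124.0000.


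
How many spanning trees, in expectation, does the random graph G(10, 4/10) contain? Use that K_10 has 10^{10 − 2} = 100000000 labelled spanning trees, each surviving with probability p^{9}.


K_10 has 10^{10 − 2} = 100000000 labelled spanning trees.
For each such spanning tree H, let X_H = 1 if all 9 edges of H are present in G. Then P[X_H = 1] = p^{9} = (2/5)^{9} = 512/1953125.
By linearity of expectation: E[X] = Σ_H E[X_H] = 100000000 · p^{9} = 100000000 · 512/1953125 = 131072/5.
Numerically: E[X] ≈ 2.62e+04.

E[X] = 100000000 · (2/5)^{9} = 131072/5 ≈ 2.62e+04.


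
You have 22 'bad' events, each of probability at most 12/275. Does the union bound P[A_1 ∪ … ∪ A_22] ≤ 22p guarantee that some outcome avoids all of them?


Union bound: P[∪_{i=1}^{22} A_i] ≤ Σ_i P[A_i] ≤ 22·p = 22·(12/275) = 24/25.
Numerically: 24/25 ≈ 0.9600000.
Is 24/25 < 1? YES.
Since P[∪ A_i] ≤ 24/25 < 1, the complement has P[∩ A_i^c] ≥ 1 − 24/25 = 1/25 > 0, so some outcome avoids every A_i.

22·p = 24/25 ≈ 0.9600000; existence CERTIFIED by the union bound.


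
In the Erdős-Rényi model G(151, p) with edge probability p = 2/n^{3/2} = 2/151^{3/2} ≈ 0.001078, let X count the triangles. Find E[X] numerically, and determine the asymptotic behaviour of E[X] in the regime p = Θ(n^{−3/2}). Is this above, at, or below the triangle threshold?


Number of potential triangles: C(151, 3) = 562475.
Each occurs with probability p³ ≈ (0.001078)³ ≈ 1.252258e-09.
By linearity: E[X] = C(151, 3)·p³ ≈ 562475 · 1.252258e-09 ≈ 0.0007.
Since α = 3/2 > 1, p = c/n^{3/2} = o(1/n) is below the triangle threshold p ~ 1/n. Asymptotically E[X] ~ (c³/6)·n^{3(1−α)} = (2³/6)·n^{-1.5} → 0, so by Markov's inequality G has no triangles w.h.p.

E[X] ≈ 0.0007; in regime p = Θ(1/n^{3/2}) E[X] tends to 0 (below the triangle threshold p ~ 1/n).


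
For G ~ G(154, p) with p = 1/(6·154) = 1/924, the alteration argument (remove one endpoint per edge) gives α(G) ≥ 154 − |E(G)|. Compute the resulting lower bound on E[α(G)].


E[|E(G)|] = C(154, 2)·p = 11781 · (1/924) = 51/4.
E[α(G)] ≥ n − E[|E(G)|] = 154 − 51/4 = 565/4.
Numerically: ≈ 141.2500.
(This is only a lower bound; the true E[α(G)] may be larger.)

E[α(G)] ≥ 565/4 ≈ 141.2500.


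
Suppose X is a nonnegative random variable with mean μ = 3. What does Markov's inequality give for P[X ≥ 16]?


μ = E[X] = 3, a = 16.
Markov: P[X ≥ 16] ≤ μ/a = (3)/16 = 3/16.
Numerically: ≈ 0.188.
(Since a = 16 > μ = 3.000, the bound 3/16 is < 1 and informative.)

P[X ≥ 16] ≤ 3/16 ≈ 0.188.


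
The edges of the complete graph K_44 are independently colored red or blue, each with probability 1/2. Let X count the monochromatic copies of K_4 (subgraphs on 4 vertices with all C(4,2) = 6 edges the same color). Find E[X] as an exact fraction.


Let X = Σ_S X_S over the C(44, 4) = 135751 subsets S of size 4, where X_S = 1 if the K_4 on S is monochromatic.
For a fixed S, the K_4 on S has C(4, 2) = 6 edges. P[all 6 edges red] = (1/2)^6, and likewise for blue, so P[monochromatic] = 2·(1/2)^6 = 2^{1 − 6} = 1/32.
By linearity of expectation: E[X] = C(44, 4) · 2^{1 − 6} = 135751 · 1/32 = 135751/32.
Numerically: E[X] ≈ 4242.219.

E[X] = C(44,4)·2^(1−C(4,2)) = 135751/32 ≈ 4242.219.


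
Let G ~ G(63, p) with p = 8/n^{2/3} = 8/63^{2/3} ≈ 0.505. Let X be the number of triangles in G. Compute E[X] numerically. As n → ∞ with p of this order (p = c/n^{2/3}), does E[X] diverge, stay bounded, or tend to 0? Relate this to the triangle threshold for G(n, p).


Number of potential triangles: C(63, 3) = 39711.
Each occurs with probability p³ ≈ (0.505)³ ≈ 1.29000e-01.
By linearity: E[X] = C(63, 3)·p³ ≈ 39711 · 1.29000e-01 ≈ 5122.709.
Since α = 2/3 < 1, p = c/n^{2/3} ≫ 1/n is above the triangle threshold p ~ 1/n. Asymptotically E[X] ~ (c³/6)·n^{3(1−α)} = (8³/6)·n^{1} → ∞; triangles are abundant w.h.p.

E[X] ≈ 5122.709; in regime p = Θ(1/n^{2/3}) E[X] diverges (above the triangle threshold p ~ 1/n).


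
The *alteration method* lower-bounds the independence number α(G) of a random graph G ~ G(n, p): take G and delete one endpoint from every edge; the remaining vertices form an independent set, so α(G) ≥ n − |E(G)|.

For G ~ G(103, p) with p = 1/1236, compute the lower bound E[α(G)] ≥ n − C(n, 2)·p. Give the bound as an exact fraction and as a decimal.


E[|E(G)|] = C(103, 2)·p = 5253 · (1/1236) = 17/4.
E[α(G)] ≥ n − E[|E(G)|] = 103 − 17/4 = 395/4.
Numerically: ≈ 98.7500.
(This is only a lower bound; the true E[α(G)] may be larger.)

E[α(G)] ≥ 395/4 ≈ 98.7500.


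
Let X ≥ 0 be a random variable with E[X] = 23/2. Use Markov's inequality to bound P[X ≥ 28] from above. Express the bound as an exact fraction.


μ = E[X] = 23/2, a = 28.
Markov: P[X ≥ 28] ≤ μ/a = (23/2)/28 = 23/56.
Numerically: ≈ 0.410714.
(Since a = 28 > μ = 11.500000, the bound 23/56 is < 1 and informative.)

P[X ≥ 28] ≤ 23/56 ≈ 0.410714.


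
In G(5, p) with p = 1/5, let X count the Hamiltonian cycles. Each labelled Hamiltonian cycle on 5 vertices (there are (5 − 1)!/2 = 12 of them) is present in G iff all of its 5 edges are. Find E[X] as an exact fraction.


K_5 has (5 − 1)!/2 = 12 labelled Hamiltonian cycles.
For each such Hamiltonian cycle H, let X_H = 1 if all 5 edges of H are present in G. Then P[X_H = 1] = p^{5} = (1/5)^{5} = 1/3125.
By linearity: E[X] = Σ_H E[X_H] = 12 · p^{5} = 12 · 1/3125 = 12/3125.
Numerically: E[X] ≈ 0.00384.

E[X] = 12 · (1/5)^{5} = 12/3125 ≈ 0.00384.


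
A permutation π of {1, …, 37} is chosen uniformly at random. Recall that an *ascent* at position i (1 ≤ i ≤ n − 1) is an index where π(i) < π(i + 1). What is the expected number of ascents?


Write X = Σ X_I over i = 1, …, 36, with X_I the indicator of one ascent.
There are 36 indicators.
For each fixed i, the pair (π(i), π(i+1)) is a uniformly random ordered pair of distinct values from {1, …, 37}; by symmetry P[π(i) < π(i+1)] = 1/2.
By linearity: E[X] = 36 · (1/2) = (37 − 1) · (1/2) = 18 ≈ 18.0000.

E[X] = 18 = 18.0000.


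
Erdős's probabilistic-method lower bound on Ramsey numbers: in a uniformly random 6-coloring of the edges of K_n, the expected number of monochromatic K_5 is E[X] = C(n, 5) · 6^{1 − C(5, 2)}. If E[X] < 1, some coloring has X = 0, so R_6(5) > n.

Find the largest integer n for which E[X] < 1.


We need C(n, 5) · 6^{1 − 10} < 1, i.e. C(n, 5) < 6^{10 − 1} = 10077696.
Check values of n near the boundary:
  n = 62: C(62, 5) = 6471002; 6471002 < 10077696? YES
  n = 63: C(63, 5) = 7028847; 7028847 < 10077696? YES
  n = 64: C(64, 5) = 7624512; 7624512 < 10077696? YES
  n = 65: C(65, 5) = 8259888; 8259888 < 10077696? YES
  n = 66: C(66, 5) = 8936928; 8936928 < 10077696? YES
  n = 67: C(67, 5) = 9657648; 9657648 < 10077696? YES
  n = 68: C(68, 5) = 10424128; 10424128 < 10077696? NO
  n = 69: C(69, 5) = 11238513; 11238513 < 10077696? NO
The largest n with C(n, 5) < 10077696 is n = 67 (where E[X] = 67067/69984 ≈ 0.9583). Hence R_6(5) > 67, i.e. R_6(5) ≥ 68.

Largest n = 67; hence R_6(5) > 67.


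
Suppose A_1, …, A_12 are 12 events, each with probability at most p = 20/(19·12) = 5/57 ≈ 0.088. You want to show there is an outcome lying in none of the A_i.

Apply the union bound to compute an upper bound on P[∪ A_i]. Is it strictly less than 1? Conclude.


Union bound: P[∪_{i=1}^{12} A_i] ≤ Σ_i P[A_i] ≤ 12·p = 12·(5/57) = 20/19.
Numerically: 20/19 ≈ 1.053.
Is 20/19 < 1? NO.
Since the bound 20/19 is ≥ 1, the union bound is uninformative here; it does NOT by itself certify existence.

12·p = 20/19 ≈ 1.053; existence NOT certified by the union bound.


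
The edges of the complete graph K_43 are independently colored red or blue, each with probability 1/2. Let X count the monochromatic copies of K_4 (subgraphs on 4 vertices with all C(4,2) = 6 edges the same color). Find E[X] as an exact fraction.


Let X = Σ_S X_S over the C(43, 4) = 123410 subsets S of size 4, where X_S = 1 if the K_4 on S is monochromatic.
For a fixed S, the K_4 on S has C(4, 2) = 6 edges. P[all 6 edges red] = (1/2)^6, and likewise for blue, so P[monochromatic] = 2·(1/2)^6 = 2^{1 − 6} = 1/32.
Summing: E[X] = C(43, 4) · 2^{1 − 6} = 123410 · 1/32 = 61705/16.
Numerically: E[X] ≈ 3856.5625.

E[X] = C(43,4)·2^(1−C(4,2)) = 61705/16 ≈ 3856.5625.


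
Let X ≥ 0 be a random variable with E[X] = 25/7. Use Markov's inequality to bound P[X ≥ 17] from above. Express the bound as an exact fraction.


μ = E[X] = 25/7, a = 17.
Markov: P[X ≥ 17] ≤ μ/a = (25/7)/17 = 25/119.
Numerically: ≈ 0.21008.
(Since a = 17 > μ = 3.57143, the bound 25/119 is < 1 and informative.)

P[X ≥ 17] ≤ 25/119 ≈ 0.21008.


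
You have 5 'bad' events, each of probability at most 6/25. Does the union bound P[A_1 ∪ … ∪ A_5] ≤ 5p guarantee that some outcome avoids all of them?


Union bound: P[∪_{i=1}^{5} A_i] ≤ Σ_i P[A_i] ≤ 5·p = 5·(6/25) = 6/5.
Numerically: 6/5 ≈ 1.2000000.
Is 6/5 < 1? NO.
Since the bound 6/5 is ≥ 1, the union bound is uninformative here; it does NOT by itself certify existence.

5·p = 6/5 ≈ 1.2000000; existence NOT certified by the union bound.


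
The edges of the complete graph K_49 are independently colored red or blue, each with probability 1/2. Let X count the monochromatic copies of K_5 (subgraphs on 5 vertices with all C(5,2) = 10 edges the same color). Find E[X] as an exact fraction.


Let X = Σ_S X_S over the C(49, 5) = 1906884 subsets S of size 5, where X_S = 1 if the K_5 on S is monochromatic.
For a fixed S, the K_5 on S has C(5, 2) = 10 edges. P[all 10 edges red] = (1/2)^10, and likewise for blue, so P[monochromatic] = 2·(1/2)^10 = 2^{1 − 10} = 1/512.
By linearity: E[X] = C(49, 5) · 2^{1 − 10} = 1906884 · 1/512 = 476721/128.
Numerically: E[X] ≈ 3724.3828.

E[X] = C(49,5)·2^(1−C(5,2)) = 476721/128 ≈ 3724.3828.


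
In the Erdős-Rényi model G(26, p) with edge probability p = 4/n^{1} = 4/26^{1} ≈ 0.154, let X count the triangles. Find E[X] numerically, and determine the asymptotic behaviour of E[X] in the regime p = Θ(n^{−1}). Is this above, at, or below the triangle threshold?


Number of potential triangles: C(26, 3) = 2600.
Each occurs with probability p³ ≈ (0.154)³ ≈ 3.64133e-03.
By linearity: E[X] = C(26, 3)·p³ ≈ 2600 · 3.64133e-03 ≈ 9.467.
Here α = 1, so p = 4/n is exactly at the triangle threshold p ~ 1/n. Asymptotically E[X] → c³/6 = 4³/6 = 32/3 ≈ 10.667, a bounded constant. In this regime the triangle count is asymptotically Poisson(c³/6).

E[X] ≈ 9.467; in regime p = Θ(1/n^{1}) E[X] stays bounded (at the triangle threshold p ~ 1/n).


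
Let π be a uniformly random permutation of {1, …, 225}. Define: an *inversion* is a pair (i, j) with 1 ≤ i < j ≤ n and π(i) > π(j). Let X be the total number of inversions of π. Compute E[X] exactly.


Write X = Σ X_I over the C(225, 2) = 25200 pairs i < j, with X_I the indicator of one inversion.
There are 25200 indicators.
For each fixed pair i < j, the values π(i) and π(j) are two distinct elements of {1, …, 225} in uniformly random order; by symmetry P[π(i) > π(j)] = 1/2.
By linearity: E[X] = 25200 · (1/2) = C(225, 2) · (1/2) = 25200/2 = 12600 ≈ 12600.000000.

E[X] = 12600 = 12600.000000.


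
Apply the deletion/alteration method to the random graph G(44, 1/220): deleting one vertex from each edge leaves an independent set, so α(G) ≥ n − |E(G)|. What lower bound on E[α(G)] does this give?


E[|E(G)|] = C(44, 2)·p = 946 · (1/220) = 43/10.
E[α(G)] ≥ n − E[|E(G)|] = 44 − 43/10 = 397/10.
Numerically: ≈ 39.70000.
(This is only a lower bound; the true E[α(G)] may be larger.)

E[α(G)] ≥ 397/10 ≈ 39.70000.


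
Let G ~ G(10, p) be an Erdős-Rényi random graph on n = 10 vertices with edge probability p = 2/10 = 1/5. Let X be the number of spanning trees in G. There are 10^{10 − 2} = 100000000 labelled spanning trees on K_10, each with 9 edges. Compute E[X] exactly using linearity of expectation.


K_10 has 10^{10 − 2} = 100000000 labelled spanning trees.
For each such spanning tree H, let X_H = 1 if all 9 edges of H are present in G. Then P[X_H = 1] = p^{9} = (1/5)^{9} = 1/1953125.
Summing the indicators: E[X] = Σ_H E[X_H] = 100000000 · p^{9} = 100000000 · 1/1953125 = 256/5.
Numerically: E[X] ≈ 51.2.

E[X] = 100000000 · (1/5)^{9} = 256/5 ≈ 51.2.


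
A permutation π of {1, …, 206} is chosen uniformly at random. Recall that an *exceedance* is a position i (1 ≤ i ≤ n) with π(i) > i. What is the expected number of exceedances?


Write X = Σ_{i=1}^{206} X_i, where X_i = 1_{π(i) > i}.
For each fixed i, π(i) is uniform over {1, …, 206} (marginal of a uniform permutation), so P[π(i) > i] = (n − i)/n. Summing: Σ_{i=1}^{206} (n − i)/n = (0 + 1 + … + 205)/206 = 206(206 − 1)/(2·206) = (206 − 1)/2.
Hence E[X] = Σ_{i=1}^{206} (206 − i)/206 = 205/2 ≈ 102.50000.

E[X] = 205/2 = 102.50000.


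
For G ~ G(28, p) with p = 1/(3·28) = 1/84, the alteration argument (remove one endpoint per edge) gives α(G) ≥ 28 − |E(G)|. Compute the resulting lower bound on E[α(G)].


E[|E(G)|] = C(28, 2)·p = 378 · (1/84) = 9/2.
E[α(G)] ≥ n − E[|E(G)|] = 28 − 9/2 = 47/2.
Numerically: ≈ 23.5000.
(This is only a lower bound; the true E[α(G)] may be larger.)

E[α(G)] ≥ 47/2 ≈ 23.5000.


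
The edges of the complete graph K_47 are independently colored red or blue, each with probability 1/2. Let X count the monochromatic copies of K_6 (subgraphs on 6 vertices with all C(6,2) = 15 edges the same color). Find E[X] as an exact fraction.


Let X = Σ_S X_S over the C(47, 6) = 10737573 subsets S of size 6, where X_S = 1 if the K_6 on S is monochromatic.
For a fixed S, the K_6 on S has C(6, 2) = 15 edges. P[all 15 edges red] = (1/2)^15, and likewise for blue, so P[monochromatic] = 2·(1/2)^15 = 2^{1 − 15} = 1/16384.
By linearity: E[X] = C(47, 6) · 2^{1 − 15} = 10737573 · 1/16384 = 10737573/16384.
Numerically: E[X] ≈ 655.369.

E[X] = C(47,6)·2^(1−C(6,2)) = 10737573/16384 ≈ 655.369.


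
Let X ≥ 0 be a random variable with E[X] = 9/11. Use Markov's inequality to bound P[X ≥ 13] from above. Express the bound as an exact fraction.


μ = E[X] = 9/11, a = 13.
Markov: P[X ≥ 13] ≤ μ/a = (9/11)/13 = 9/143.
Numerically: ≈ 0.062937.
(Since a = 13 > μ = 0.818182, the bound 9/143 is < 1 and informative.)

P[X ≥ 13] ≤ 9/143 ≈ 0.062937.


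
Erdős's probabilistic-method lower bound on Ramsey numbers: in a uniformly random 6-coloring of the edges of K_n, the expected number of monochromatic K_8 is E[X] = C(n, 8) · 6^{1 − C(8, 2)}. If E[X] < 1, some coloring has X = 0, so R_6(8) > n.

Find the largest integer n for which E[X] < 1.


We need C(n, 8) · 6^{1 − 28} < 1, i.e. C(n, 8) < 6^{28 − 1} = 1023490369077469249536.
Check values of n near the boundary:
  n = 1589: C(1589, 8) = 990389025825605844438; 990389025825605844438 < 1023490369077469249536? YES
  n = 1590: C(1590, 8) = 995397314198933813310; 995397314198933813310 < 1023490369077469249536? YES
  n = 1591: C(1591, 8) = 1000427749141189953870; 1000427749141189953870 < 1023490369077469249536? YES
  n = 1592: C(1592, 8) = 1005480414540892933435; 1005480414540892933435 < 1023490369077469249536? YES
  n = 1593: C(1593, 8) = 1010555394551193970323; 1010555394551193970323 < 1023490369077469249536? YES
  n = 1594: C(1594, 8) = 1015652773590544255167; 1015652773590544255167 < 1023490369077469249536? YES
  n = 1595: C(1595, 8) = 1020772636343363633895; 1020772636343363633895 < 1023490369077469249536? YES
  n = 1596: C(1596, 8) = 1025915067760710553965; 1025915067760710553965 < 1023490369077469249536? NO
The largest n with C(n, 8) < 1023490369077469249536 is n = 1595 (where E[X] = 113419181815929292655/113721152119718805504 ≈ 0.9973446). Hence R_6(8) > 1595, i.e. R_6(8) ≥ 1596.

Largest n = 1595; hence R_6(8) > 1595.


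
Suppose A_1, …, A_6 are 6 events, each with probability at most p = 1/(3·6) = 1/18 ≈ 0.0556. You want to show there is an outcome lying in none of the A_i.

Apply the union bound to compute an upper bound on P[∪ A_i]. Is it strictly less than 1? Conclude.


Union bound: P[∪_{i=1}^{6} A_i] ≤ Σ_i P[A_i] ≤ 6·p = 6·(1/18) = 1/3.
Numerically: 1/3 ≈ 0.3333.
Is 1/3 < 1? YES.
Since P[∪ A_i] ≤ 1/3 < 1, the complement has P[∩ A_i^c] ≥ 1 − 1/3 = 2/3 > 0, so some outcome avoids every A_i.

6·p = 1/3 ≈ 0.3333; existence CERTIFIED by the union bound.


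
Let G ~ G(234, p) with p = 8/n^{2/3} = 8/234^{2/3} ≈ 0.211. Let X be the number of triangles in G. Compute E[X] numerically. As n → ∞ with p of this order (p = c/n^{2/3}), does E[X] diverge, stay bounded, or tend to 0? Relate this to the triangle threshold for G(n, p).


Number of potential triangles: C(234, 3) = 2108184.
Each occurs with probability p³ ≈ (0.211)³ ≈ 9.35057e-03.
By linearity: E[X] = C(234, 3)·p³ ≈ 2108184 · 9.35057e-03 ≈ 19712.729.
Since α = 2/3 < 1, p = c/n^{2/3} ≫ 1/n is above the triangle threshold p ~ 1/n. Asymptotically E[X] ~ (c³/6)·n^{3(1−α)} = (8³/6)·n^{1} → ∞; triangles are abundant w.h.p.

E[X] ≈ 19712.729; in regime p = Θ(1/n^{2/3}) E[X] diverges (above the triangle threshold p ~ 1/n).


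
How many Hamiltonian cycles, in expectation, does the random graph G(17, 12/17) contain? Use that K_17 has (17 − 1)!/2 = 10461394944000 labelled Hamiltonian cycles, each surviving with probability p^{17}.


K_17 has (17 − 1)!/2 = 10461394944000 labelled Hamiltonian cycles.
For each such Hamiltonian cycle H, let X_H = 1 if all 17 edges of H are present in G. Then P[X_H = 1] = p^{17} = (12/17)^{17} = 2218611106740436992/827240261886336764177.
Summing the indicators: E[X] = Σ_H E[X_H] = 10461394944000 · p^{17} = 10461394944000 · 2218611106740436992/827240261886336764177 = 23209767014756651868459368448000/827240261886336764177.
Numerically: E[X] ≈ 2.806e+10.

E[X] = 10461394944000 · (12/17)^{17} = 23209767014756651868459368448000/827240261886336764177 ≈ 2.806e+10.


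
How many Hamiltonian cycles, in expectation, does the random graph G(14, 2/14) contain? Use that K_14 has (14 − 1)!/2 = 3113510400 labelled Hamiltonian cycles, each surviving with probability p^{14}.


K_14 has (14 − 1)!/2 = 3113510400 labelled Hamiltonian cycles.
For each such Hamiltonian cycle H, let X_H = 1 if all 14 edges of H are present in G. Then P[X_H = 1] = p^{14} = (1/7)^{14} = 1/678223072849.
By linearity of expectation: E[X] = Σ_H E[X_H] = 3113510400 · p^{14} = 3113510400 · 1/678223072849 = 444787200/96889010407.
Numerically: E[X] ≈ 0.00459069.

E[X] = 3113510400 · (1/7)^{14} = 444787200/96889010407 ≈ 0.00459069.


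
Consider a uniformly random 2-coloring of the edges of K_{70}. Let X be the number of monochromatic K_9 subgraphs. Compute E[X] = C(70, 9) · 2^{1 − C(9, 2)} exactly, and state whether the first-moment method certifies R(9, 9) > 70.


E[X] = C(70, 9) · 2^{1 − 36} = 65033528560 · 2^{−35} = 65033528560/34359738368.
As a reduced fraction: E[X] = 4064595535/2147483648 ≈ 1.89272.
Is E[X] < 1? NO.
Since E[X] ≥ 1, the first-moment bound is inconclusive at n = 70; it does NOT by itself certify R(9, 9) > 70.

E[X] = 4064595535/2147483648 ≈ 1.89272; E[X] ≥ 1; first-moment method inconclusive here.


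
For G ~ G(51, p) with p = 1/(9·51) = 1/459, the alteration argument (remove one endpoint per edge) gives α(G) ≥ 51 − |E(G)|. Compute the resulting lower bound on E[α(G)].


E[|E(G)|] = C(51, 2)·p = 1275 · (1/459) = 25/9.
E[α(G)] ≥ n − E[|E(G)|] = 51 − 25/9 = 434/9.
Numerically: ≈ 48.222.
(This is only a lower bound; the true E[α(G)] may be larger.)

E[α(G)] ≥ 434/9 ≈ 48.222.


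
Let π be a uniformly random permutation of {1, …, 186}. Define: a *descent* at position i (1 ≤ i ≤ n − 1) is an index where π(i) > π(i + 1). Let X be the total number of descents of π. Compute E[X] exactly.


Write X = Σ X_I over i = 1, …, 185, with X_I the indicator of one descent.
There are 185 indicators.
For each fixed i, the pair (π(i), π(i+1)) is a uniformly random ordered pair of distinct values from {1, …, 186}; by symmetry P[π(i) > π(i+1)] = 1/2.
By linearity: E[X] = 185 · (1/2) = (186 − 1) · (1/2) = 185/2 ≈ 92.500000.

E[X] = 185/2 = 92.500000.


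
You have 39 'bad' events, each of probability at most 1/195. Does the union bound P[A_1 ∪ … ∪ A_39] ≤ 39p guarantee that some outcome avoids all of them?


Union bound: P[∪_{i=1}^{39} A_i] ≤ Σ_i P[A_i] ≤ 39·p = 39·(1/195) = 1/5.
Numerically: 1/5 ≈ 0.2000.
Is 1/5 < 1? YES.
Since P[∪ A_i] ≤ 1/5 < 1, the complement has P[∩ A_i^c] ≥ 1 − 1/5 = 4/5 > 0, so some outcome avoids every A_i.

39·p = 1/5 ≈ 0.2000; existence CERTIFIED by the union bound.


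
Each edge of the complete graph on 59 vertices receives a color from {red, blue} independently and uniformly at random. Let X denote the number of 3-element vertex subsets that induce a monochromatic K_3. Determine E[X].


Let X = Σ_S X_S over the C(59, 3) = 32509 subsets S of size 3, where X_S = 1 if the K_3 on S is monochromatic.
For a fixed S, the K_3 on S has C(3, 2) = 3 edges. P[all 3 edges red] = (1/2)^3, and likewise for blue, so P[monochromatic] = 2·(1/2)^3 = 2^{1 − 3} = 1/4.
Summing: E[X] = C(59, 3) · 2^{1 − 3} = 32509 · 1/4 = 32509/4.
Numerically: E[X] ≈ 8127.25000.

E[X] = C(59,3)·2^(1−C(3,2)) = 32509/4 ≈ 8127.25000.


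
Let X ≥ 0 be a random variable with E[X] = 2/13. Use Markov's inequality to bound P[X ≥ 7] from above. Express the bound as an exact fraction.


μ = E[X] = 2/13, a = 7.
Markov: P[X ≥ 7] ≤ μ/a = (2/13)/7 = 2/91.
Numerically: ≈ 0.022.
(Since a = 7 > μ = 0.154, the bound 2/91 is < 1 and informative.)

P[X ≥ 7] ≤ 2/91 ≈ 0.022.


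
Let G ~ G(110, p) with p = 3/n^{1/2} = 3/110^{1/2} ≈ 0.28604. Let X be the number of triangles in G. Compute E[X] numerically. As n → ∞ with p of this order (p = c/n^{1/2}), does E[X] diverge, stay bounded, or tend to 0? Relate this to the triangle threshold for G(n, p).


Number of potential triangles: C(110, 3) = 215820.
Each occurs with probability p³ ≈ (0.28604)³ ≈ 2.3403173e-02.
By linearity: E[X] = C(110, 3)·p³ ≈ 215820 · 2.3403173e-02 ≈ 5050.87272.
Since α = 1/2 < 1, p = c/n^{1/2} ≫ 1/n is above the triangle threshold p ~ 1/n. Asymptotically E[X] ~ (c³/6)·n^{3(1−α)} = (3³/6)·n^{1.5} → ∞; triangles are abundant w.h.p.

E[X] ≈ 5050.87272; in regime p = Θ(1/n^{1/2}) E[X] diverges (above the triangle threshold p ~ 1/n).


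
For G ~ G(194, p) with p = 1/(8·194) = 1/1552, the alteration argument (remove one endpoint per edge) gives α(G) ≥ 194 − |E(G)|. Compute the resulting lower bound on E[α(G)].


E[|E(G)|] = C(194, 2)·p = 18721 · (1/1552) = 193/16.
E[α(G)] ≥ n − E[|E(G)|] = 194 − 193/16 = 2911/16.
Numerically: ≈ 181.937500.
(This is only a lower bound; the true E[α(G)] may be larger.)

E[α(G)] ≥ 2911/16 ≈ 181.937500.


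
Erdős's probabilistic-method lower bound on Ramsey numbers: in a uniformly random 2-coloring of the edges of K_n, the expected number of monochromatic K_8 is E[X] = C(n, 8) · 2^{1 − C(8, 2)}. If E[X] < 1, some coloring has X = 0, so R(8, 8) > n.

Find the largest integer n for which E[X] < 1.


We need C(n, 8) · 2^{1 − 28} < 1, i.e. C(n, 8) < 2^{28 − 1} = 134217728.
Check values of n near the boundary:
  n = 36: C(36, 8) = 30260340; 30260340 < 134217728? YES
  n = 37: C(37, 8) = 38608020; 38608020 < 134217728? YES
  n = 38: C(38, 8) = 48903492; 48903492 < 134217728? YES
  n = 39: C(39, 8) = 61523748; 61523748 < 134217728? YES
  n = 40: C(40, 8) = 76904685; 76904685 < 134217728? YES
  n = 41: C(41, 8) = 95548245; 95548245 < 134217728? YES
  n = 42: C(42, 8) = 118030185; 118030185 < 134217728? YES
  n = 43: C(43, 8) = 145008513; 145008513 < 134217728? NO
  n = 44: C(44, 8) = 177232627; 177232627 < 134217728? NO
  n = 45: C(45, 8) = 215553195; 215553195 < 134217728? NO
The largest n with C(n, 8) < 134217728 is n = 42 (where E[X] = 118030185/134217728 ≈ 0.879393). Hence R(8, 8) > 42, i.e. R(8, 8) ≥ 43.

Largest n = 42; hence R(8, 8) > 42.
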